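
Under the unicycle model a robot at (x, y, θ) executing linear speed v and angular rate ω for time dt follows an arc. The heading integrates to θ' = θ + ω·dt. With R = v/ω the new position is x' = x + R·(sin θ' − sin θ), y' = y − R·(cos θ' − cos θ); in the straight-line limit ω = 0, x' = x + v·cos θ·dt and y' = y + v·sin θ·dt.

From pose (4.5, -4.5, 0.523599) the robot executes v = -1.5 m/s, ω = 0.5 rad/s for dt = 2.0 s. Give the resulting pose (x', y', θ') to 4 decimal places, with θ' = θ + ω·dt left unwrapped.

(3.0033, -6.9565, 1.5236)

θ' = 0.5236 + 0.5·2.0 = 1.5236
R = v/ω = -1.5/0.5 = -3.0000
x' = 4.5 + -3.0000·(sin 1.5236 − sin 0.5236) = 3.0033
y' = -4.5 − -3.0000·(cos 1.5236 − cos 0.5236) = -6.9565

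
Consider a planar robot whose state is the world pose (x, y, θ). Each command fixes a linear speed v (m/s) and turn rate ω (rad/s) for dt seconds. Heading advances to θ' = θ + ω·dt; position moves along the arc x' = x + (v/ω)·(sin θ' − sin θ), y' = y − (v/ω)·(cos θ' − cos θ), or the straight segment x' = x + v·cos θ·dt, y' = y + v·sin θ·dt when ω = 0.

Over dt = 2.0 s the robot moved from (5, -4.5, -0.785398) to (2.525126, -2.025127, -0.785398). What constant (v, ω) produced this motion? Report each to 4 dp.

v = -1.7500, ω = 0.0000

Δθ = -0.785398 − -0.785398 = 0.000000
ω = Δθ/dt = 0.000000/2.0 = 0.0000
ω = 0 → v = (Δx·cos θ + Δy·sin θ)/dt = -1.7500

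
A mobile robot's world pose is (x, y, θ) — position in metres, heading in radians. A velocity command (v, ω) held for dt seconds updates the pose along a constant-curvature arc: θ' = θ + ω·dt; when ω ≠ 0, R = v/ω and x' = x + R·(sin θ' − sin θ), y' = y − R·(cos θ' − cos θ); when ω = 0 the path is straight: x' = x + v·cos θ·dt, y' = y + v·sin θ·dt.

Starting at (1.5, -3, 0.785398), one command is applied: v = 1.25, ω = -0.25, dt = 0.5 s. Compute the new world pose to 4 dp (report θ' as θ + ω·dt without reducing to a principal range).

(1.9684, -2.5868, 0.6604)

θ' = 0.7854 + -0.25·0.5 = 0.6604
R = v/ω = 1.25/-0.25 = -5.0000
x' = 1.5 + -5.0000·(sin 0.6604 − sin 0.7854) = 1.9684
y' = -3 − -5.0000·(cos 0.6604 − cos 0.7854) = -2.5868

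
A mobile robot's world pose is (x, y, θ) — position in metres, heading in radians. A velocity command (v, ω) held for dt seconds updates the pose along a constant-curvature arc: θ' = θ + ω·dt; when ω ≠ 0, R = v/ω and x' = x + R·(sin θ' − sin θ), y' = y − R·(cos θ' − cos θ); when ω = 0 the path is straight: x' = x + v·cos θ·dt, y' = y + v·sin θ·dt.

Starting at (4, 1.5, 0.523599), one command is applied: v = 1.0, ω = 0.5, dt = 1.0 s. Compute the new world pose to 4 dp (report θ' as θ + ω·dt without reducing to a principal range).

(4.7080, 2.1915, 1.0236)

θ' = 0.5236 + 0.5·1.0 = 1.0236
R = v/ω = 1.0/0.5 = 2.0000
x' = 4 + 2.0000·(sin 1.0236 − sin 0.5236) = 4.7080
y' = 1.5 − 2.0000·(cos 1.0236 − cos 0.5236) = 2.1915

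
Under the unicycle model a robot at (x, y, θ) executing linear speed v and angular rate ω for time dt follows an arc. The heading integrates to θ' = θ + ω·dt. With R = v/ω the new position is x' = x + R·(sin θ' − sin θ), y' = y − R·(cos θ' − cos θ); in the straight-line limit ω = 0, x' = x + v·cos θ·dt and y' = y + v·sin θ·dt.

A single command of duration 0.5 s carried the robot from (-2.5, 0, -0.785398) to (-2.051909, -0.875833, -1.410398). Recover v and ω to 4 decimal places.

Δθ = -1.410398 − -0.785398 = -0.625000
ω = Δθ/dt = -0.625000/0.5 = -1.2500
R = −Δy/(cos θ' − cos θ) = -1.6000
v = R·ω = -1.6000·-1.2500 = 2.0000

v = 2.0000, ω = -1.2500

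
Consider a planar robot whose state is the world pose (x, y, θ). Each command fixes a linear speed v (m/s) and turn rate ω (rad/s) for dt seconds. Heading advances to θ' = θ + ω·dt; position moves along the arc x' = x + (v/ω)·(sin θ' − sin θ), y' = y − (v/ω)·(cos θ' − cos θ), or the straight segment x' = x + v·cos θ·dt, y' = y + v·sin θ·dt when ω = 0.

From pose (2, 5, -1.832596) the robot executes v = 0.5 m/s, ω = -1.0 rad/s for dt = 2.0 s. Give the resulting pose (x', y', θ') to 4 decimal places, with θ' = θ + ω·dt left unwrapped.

(1.1984, 4.7441, -3.8326)

θ' = -1.8326 + -1.0·2.0 = -3.8326
R = v/ω = 0.5/-1.0 = -0.5000
x' = 2 + -0.5000·(sin -3.8326 − sin -1.8326) = 1.1984
y' = 5 − -0.5000·(cos -3.8326 − cos -1.8326) = 4.7441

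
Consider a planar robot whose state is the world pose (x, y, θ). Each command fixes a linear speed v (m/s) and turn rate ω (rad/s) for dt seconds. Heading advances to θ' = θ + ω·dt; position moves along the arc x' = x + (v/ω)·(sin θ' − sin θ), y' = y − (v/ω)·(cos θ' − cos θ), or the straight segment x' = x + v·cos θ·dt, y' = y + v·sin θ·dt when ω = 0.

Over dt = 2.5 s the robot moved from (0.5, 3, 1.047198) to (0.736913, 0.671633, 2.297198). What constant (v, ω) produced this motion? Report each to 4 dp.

v = -1.0000, ω = 0.5000

Δθ = 2.297198 − 1.047198 = 1.250000
ω = Δθ/dt = 1.250000/2.5 = 0.5000
R = −Δy/(cos θ' − cos θ) = -2.0000
v = R·ω = -2.0000·0.5000 = -1.0000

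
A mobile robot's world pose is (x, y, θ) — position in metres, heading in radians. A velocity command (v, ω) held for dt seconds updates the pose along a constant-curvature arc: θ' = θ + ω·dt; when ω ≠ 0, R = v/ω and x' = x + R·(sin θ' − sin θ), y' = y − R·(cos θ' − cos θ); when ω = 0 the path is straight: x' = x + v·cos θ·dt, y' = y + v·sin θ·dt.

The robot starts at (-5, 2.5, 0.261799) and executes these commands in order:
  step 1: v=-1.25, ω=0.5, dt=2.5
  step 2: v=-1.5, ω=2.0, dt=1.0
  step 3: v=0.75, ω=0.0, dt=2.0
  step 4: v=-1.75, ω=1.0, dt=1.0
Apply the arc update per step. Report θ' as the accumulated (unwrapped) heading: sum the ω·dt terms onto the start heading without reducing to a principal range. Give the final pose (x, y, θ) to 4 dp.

step 1: θ'=1.5118 (R=-2.5000) → pose (-6.8486, 0.2326, 1.5118)
step 2: θ'=3.5118 (R=-0.7500) → pose (-5.8286, -0.5108, 3.5118)
step 3: θ'=3.5118 (straight) → pose (-7.2269, -1.0535, 3.5118)
step 4: θ'=4.5118 (R=-1.7500) → pose (-6.1452, 0.2292, 4.5118)

(-6.1452, 0.2292, 4.5118)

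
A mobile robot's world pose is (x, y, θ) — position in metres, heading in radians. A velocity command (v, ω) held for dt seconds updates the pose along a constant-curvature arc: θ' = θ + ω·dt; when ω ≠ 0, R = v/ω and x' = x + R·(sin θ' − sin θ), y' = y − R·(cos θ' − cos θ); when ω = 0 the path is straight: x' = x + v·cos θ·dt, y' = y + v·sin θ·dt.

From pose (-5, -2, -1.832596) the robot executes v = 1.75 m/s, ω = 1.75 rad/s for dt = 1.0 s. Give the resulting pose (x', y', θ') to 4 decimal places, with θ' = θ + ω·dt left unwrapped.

θ' = -1.8326 + 1.75·1.0 = -0.0826
R = v/ω = 1.75/1.75 = 1.0000
x' = -5 + 1.0000·(sin -0.0826 − sin -1.8326) = -4.1166
y' = -2 − 1.0000·(cos -0.0826 − cos -1.8326) = -3.2554

(-4.1166, -3.2554, -0.0826)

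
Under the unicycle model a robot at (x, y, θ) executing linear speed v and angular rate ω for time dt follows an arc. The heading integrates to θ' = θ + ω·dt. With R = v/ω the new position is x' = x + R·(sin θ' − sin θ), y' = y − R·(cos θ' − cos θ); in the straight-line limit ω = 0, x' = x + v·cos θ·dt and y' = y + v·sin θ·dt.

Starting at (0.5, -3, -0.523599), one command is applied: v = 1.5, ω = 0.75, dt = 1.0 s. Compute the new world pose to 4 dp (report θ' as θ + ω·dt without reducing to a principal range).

θ' = -0.5236 + 0.75·1.0 = 0.2264
R = v/ω = 1.5/0.75 = 2.0000
x' = 0.5 + 2.0000·(sin 0.2264 − sin -0.5236) = 1.9489
y' = -3 − 2.0000·(cos 0.2264 − cos -0.5236) = -3.2169

(1.9489, -3.2169, 0.2264)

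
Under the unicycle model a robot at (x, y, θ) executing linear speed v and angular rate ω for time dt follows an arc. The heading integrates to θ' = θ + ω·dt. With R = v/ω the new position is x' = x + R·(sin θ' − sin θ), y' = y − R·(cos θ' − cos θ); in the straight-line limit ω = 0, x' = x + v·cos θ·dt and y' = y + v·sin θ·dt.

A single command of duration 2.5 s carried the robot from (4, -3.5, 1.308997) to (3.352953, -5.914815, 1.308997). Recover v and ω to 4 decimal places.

Δθ = 1.308997 − 1.308997 = 0.000000
ω = Δθ/dt = 0.000000/2.5 = 0.0000
ω = 0 → v = (Δx·cos θ + Δy·sin θ)/dt = -1.0000

v = -1.0000, ω = 0.0000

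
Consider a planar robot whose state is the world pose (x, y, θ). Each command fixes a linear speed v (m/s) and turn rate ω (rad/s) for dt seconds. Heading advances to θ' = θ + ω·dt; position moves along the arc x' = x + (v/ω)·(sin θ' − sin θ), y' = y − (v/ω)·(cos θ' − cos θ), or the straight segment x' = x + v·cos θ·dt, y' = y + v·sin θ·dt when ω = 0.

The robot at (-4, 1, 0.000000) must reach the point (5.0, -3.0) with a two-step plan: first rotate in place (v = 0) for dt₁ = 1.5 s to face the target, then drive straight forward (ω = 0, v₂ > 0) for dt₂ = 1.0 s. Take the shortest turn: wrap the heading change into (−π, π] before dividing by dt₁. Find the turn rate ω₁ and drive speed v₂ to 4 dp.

heading to target = atan2(-3−1, 5−-4) = -0.4182
Δθ = wrap(-0.4182 − 0.0000) = -0.4182; ω₁ = Δθ/dt₁ = -0.2788
distance = √((5−-4)² + (-3−1)²) = 9.8489; v₂ = distance/dt₂ = 9.8489

ω₁ = -0.2788, v₂ = 9.8489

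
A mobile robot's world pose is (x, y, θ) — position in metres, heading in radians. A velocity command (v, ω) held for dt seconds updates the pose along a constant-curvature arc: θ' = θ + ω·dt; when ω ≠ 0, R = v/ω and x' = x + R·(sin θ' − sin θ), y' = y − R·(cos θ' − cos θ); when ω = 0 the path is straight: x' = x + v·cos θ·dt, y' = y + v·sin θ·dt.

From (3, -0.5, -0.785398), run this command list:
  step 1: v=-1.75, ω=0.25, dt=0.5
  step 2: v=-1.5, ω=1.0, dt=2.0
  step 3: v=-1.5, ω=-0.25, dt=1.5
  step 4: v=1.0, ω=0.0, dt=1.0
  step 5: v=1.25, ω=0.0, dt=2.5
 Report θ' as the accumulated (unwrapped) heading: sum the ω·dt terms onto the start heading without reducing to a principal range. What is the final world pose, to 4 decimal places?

(1.4048, 0.5840, 0.9646)

step 1: θ'=-0.6604 (R=-7.0000) → pose (2.3443, 0.0785, -0.6604)
step 2: θ'=1.3396 (R=-1.5000) → pose (-0.0360, -0.7624, 1.3396)
step 3: θ'=0.9646 (R=6.0000) → pose (-0.9454, -2.8060, 0.9646)
step 4: θ'=0.9646 (straight) → pose (-0.3756, -1.9842, 0.9646)
step 5: θ'=0.9646 (straight) → pose (1.4048, 0.5840, 0.9646)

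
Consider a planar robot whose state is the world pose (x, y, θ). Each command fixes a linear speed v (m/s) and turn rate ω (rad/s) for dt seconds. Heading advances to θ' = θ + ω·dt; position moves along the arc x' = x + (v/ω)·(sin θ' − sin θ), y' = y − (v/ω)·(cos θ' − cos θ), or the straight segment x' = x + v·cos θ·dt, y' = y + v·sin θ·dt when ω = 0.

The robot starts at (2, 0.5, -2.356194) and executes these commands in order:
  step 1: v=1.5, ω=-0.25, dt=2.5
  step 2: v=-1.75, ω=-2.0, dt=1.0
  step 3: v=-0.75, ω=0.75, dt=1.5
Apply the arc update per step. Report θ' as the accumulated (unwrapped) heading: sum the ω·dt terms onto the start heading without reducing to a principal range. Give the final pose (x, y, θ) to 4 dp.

step 1: θ'=-2.9812 (R=-6.0000) → pose (-1.2844, -1.1803, -2.9812)
step 2: θ'=-4.9812 (R=0.8750) → pose (-0.3010, -2.2765, -4.9812)
step 3: θ'=-3.8562 (R=-1.0000) → pose (0.0077, -3.2974, -3.8562)

(0.0077, -3.2974, -3.8562)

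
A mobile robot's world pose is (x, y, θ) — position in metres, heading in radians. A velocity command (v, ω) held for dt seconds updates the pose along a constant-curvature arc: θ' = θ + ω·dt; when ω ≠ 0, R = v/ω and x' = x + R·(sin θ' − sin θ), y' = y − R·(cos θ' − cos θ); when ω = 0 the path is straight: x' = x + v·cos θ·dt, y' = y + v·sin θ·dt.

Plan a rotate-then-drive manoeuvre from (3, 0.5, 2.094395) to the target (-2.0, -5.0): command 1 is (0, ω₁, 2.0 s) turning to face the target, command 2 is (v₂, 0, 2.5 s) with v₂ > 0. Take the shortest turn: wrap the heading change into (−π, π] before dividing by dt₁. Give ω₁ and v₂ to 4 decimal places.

ω₁ = 0.9401, v₂ = 2.9732

heading to target = atan2(-5−0.5, -2−3) = -2.3086
Δθ = wrap(-2.3086 − 2.0944) = 1.8802; ω₁ = Δθ/dt₁ = 0.9401
distance = √((-2−3)² + (-5−0.5)²) = 7.4330; v₂ = distance/dt₂ = 2.9732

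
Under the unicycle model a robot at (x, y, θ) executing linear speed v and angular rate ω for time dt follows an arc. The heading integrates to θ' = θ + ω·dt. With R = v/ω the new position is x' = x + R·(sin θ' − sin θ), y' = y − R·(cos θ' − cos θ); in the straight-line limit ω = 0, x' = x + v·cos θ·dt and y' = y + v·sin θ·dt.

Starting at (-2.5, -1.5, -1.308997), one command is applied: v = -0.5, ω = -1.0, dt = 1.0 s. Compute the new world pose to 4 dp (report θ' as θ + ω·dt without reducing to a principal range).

(-2.3869, -1.0341, -2.3090)

θ' = -1.3090 + -1.0·1.0 = -2.3090
R = v/ω = -0.5/-1.0 = 0.5000
x' = -2.5 + 0.5000·(sin -2.3090 − sin -1.3090) = -2.3869
y' = -1.5 − 0.5000·(cos -2.3090 − cos -1.3090) = -1.0341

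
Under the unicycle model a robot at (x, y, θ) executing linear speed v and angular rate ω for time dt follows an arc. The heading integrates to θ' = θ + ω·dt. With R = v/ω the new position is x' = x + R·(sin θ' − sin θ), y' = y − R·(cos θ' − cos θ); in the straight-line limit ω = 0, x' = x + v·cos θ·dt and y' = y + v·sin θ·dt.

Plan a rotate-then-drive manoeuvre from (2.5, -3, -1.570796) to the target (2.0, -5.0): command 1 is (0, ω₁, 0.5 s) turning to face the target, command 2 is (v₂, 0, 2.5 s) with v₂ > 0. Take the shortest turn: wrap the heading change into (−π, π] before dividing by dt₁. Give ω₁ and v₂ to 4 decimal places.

ω₁ = -0.4900, v₂ = 0.8246

heading to target = atan2(-5−-3, 2−2.5) = -1.8158
Δθ = wrap(-1.8158 − -1.5708) = -0.2450; ω₁ = Δθ/dt₁ = -0.4900
distance = √((2−2.5)² + (-5−-3)²) = 2.0616; v₂ = distance/dt₂ = 0.8246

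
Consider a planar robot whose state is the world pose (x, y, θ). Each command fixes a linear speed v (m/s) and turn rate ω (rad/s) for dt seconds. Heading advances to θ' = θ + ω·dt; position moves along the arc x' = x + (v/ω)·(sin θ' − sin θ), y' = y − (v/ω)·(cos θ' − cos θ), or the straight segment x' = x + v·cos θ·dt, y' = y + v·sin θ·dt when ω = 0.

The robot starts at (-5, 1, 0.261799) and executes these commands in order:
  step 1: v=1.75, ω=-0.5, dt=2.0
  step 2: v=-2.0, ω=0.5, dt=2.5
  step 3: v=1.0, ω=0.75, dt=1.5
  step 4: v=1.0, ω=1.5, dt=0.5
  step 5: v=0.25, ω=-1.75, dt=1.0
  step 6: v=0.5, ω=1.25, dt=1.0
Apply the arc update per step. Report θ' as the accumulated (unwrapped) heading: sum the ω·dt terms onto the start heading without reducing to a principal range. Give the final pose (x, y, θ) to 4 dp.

step 1: θ'=-0.7382 (R=-3.5000) → pose (-1.7388, 0.2081, -0.7382)
step 2: θ'=0.5118 (R=-4.0000) → pose (-6.3896, 0.7369, 0.5118)
step 3: θ'=1.6368 (R=1.3333) → pose (-5.7122, 1.9873, 1.6368)
step 4: θ'=2.3868 (R=0.6667) → pose (-5.9206, 2.4289, 2.3868)
step 5: θ'=0.6368 (R=-0.1429) → pose (-5.9077, 2.6479, 0.6368)
step 6: θ'=1.8868 (R=0.4000) → pose (-5.7653, 3.0938, 1.8868)

(-5.7653, 3.0938, 1.8868)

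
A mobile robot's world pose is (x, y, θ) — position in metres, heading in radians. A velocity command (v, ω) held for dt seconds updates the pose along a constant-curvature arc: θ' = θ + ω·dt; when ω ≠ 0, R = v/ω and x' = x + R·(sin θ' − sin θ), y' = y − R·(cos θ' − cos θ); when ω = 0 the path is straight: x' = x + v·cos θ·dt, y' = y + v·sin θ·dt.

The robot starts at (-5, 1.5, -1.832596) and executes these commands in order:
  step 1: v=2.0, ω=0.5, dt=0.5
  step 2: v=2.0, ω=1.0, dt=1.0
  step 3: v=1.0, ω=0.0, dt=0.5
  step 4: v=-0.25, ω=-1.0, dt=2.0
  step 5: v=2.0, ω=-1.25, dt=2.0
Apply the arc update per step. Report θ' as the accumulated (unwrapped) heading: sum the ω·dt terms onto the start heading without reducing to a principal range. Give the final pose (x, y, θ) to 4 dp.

(-6.1542, 0.8992, -5.0826)

step 1: θ'=-1.5826 (R=4.0000) → pose (-5.1360, 0.5119, -1.5826)
step 2: θ'=-0.5826 (R=2.0000) → pose (-4.2365, -1.1818, -0.5826)
step 3: θ'=-0.5826 (straight) → pose (-3.8190, -1.4568, -0.5826)
step 4: θ'=-2.5826 (R=0.2500) → pose (-3.8141, -1.0361, -2.5826)
step 5: θ'=-5.0826 (R=-1.6000) → pose (-6.1542, 0.8992, -5.0826)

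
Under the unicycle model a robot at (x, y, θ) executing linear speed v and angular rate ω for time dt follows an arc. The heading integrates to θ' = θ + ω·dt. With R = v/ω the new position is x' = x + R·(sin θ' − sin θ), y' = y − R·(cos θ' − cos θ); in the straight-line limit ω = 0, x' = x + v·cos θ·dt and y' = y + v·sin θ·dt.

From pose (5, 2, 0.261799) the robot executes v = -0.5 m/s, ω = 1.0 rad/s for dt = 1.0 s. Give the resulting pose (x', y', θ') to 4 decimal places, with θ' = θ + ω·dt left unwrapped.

θ' = 0.2618 + 1.0·1.0 = 1.2618
R = v/ω = -0.5/1.0 = -0.5000
x' = 5 + -0.5000·(sin 1.2618 − sin 0.2618) = 4.6531
y' = 2 − -0.5000·(cos 1.2618 − cos 0.2618) = 1.6691

(4.6531, 1.6691, 1.2618)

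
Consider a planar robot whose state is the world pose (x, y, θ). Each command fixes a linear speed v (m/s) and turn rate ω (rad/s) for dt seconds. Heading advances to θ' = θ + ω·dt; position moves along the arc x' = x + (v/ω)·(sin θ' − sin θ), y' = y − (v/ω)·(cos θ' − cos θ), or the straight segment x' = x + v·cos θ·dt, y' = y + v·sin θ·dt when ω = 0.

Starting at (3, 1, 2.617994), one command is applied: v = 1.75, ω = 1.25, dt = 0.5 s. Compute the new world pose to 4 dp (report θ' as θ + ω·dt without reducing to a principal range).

θ' = 2.6180 + 1.25·0.5 = 3.2430
R = v/ω = 1.75/1.25 = 1.4000
x' = 3 + 1.4000·(sin 3.2430 − sin 2.6180) = 2.1583
y' = 1 − 1.4000·(cos 3.2430 − cos 2.6180) = 1.1804

(2.1583, 1.1804, 3.2430)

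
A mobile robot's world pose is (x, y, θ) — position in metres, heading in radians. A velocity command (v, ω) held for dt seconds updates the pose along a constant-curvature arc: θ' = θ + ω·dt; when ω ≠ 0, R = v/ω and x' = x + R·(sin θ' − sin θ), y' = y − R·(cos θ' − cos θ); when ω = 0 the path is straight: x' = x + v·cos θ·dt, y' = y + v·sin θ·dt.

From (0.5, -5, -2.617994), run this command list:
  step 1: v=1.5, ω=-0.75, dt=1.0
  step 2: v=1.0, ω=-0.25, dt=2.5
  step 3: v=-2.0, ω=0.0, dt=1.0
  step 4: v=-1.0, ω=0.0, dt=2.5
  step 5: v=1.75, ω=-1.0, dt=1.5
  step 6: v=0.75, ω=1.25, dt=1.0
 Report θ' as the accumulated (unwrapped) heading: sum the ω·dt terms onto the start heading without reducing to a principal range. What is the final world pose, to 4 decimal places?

step 1: θ'=-3.3680 (R=-2.0000) → pose (-0.9489, -5.2169, -3.3680)
step 2: θ'=-3.9930 (R=-4.0000) → pose (-3.0599, -3.9547, -3.9930)
step 3: θ'=-3.9930 (straight) → pose (-1.7420, -5.4591, -3.9930)
step 4: θ'=-3.9930 (straight) → pose (-0.0947, -7.3396, -3.9930)
step 5: θ'=-5.4930 (R=-1.7500) → pose (-0.0217, -4.9550, -5.4930)
step 6: θ'=-4.2430 (R=0.6000) → pose (0.0871, -4.2614, -4.2430)

(0.0871, -4.2614, -4.2430)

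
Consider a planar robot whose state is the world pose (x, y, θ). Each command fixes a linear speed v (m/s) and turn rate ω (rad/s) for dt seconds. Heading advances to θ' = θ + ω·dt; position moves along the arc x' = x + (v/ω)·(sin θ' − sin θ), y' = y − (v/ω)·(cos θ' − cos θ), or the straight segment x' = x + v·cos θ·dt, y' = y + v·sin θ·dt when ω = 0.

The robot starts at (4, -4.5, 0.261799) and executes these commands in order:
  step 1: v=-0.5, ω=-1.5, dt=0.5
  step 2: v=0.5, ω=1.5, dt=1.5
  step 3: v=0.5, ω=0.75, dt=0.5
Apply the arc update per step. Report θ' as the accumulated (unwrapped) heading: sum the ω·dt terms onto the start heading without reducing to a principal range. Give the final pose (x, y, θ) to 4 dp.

(4.1492, -3.8838, 2.1368)

step 1: θ'=-0.4882 (R=0.3333) → pose (3.7574, -4.4724, -0.4882)
step 2: θ'=1.7618 (R=0.3333) → pose (4.2410, -4.1147, 1.7618)
step 3: θ'=2.1368 (R=0.6667) → pose (4.1492, -3.8838, 2.1368)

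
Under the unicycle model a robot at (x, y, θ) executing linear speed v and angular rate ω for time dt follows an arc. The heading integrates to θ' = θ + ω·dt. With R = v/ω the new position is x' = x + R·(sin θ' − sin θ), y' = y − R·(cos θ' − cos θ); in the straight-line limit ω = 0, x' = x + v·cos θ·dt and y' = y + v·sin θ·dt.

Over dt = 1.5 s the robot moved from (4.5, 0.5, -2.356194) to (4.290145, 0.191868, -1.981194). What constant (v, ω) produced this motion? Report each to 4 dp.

Δθ = -1.981194 − -2.356194 = 0.375000
ω = Δθ/dt = 0.375000/1.5 = 0.2500
R = −Δy/(cos θ' − cos θ) = 1.0000
v = R·ω = 1.0000·0.2500 = 0.2500

v = 0.2500, ω = 0.2500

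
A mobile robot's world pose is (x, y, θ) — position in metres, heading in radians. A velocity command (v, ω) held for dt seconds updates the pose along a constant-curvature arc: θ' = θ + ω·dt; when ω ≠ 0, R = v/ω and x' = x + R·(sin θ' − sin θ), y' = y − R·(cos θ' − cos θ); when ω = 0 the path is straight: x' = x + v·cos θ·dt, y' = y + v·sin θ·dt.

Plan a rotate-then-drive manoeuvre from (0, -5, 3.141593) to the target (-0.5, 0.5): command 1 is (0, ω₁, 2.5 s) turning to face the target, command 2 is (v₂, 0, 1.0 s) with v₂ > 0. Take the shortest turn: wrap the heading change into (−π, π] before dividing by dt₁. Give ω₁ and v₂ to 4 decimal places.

ω₁ = -0.5921, v₂ = 5.5227

heading to target = atan2(0.5−-5, -0.5−0) = 1.6615
Δθ = wrap(1.6615 − 3.1416) = -1.4801; ω₁ = Δθ/dt₁ = -0.5921
distance = √((-0.5−0)² + (0.5−-5)²) = 5.5227; v₂ = distance/dt₂ = 5.5227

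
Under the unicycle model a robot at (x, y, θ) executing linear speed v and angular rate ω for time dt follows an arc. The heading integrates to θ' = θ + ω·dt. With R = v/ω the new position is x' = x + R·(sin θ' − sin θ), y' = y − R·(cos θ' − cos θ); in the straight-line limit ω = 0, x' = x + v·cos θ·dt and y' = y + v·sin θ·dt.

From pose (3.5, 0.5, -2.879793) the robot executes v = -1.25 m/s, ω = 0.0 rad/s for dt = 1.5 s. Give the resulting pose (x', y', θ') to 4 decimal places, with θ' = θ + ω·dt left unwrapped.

(5.3111, 0.9853, -2.8798)

θ' = -2.8798 + 0.0·1.5 = -2.8798
ω = 0 → straight: x' = 3.5 + -1.25·cos(-2.8798)·1.5 = 5.3111
y' = 0.5 + -1.25·sin(-2.8798)·1.5 = 0.9853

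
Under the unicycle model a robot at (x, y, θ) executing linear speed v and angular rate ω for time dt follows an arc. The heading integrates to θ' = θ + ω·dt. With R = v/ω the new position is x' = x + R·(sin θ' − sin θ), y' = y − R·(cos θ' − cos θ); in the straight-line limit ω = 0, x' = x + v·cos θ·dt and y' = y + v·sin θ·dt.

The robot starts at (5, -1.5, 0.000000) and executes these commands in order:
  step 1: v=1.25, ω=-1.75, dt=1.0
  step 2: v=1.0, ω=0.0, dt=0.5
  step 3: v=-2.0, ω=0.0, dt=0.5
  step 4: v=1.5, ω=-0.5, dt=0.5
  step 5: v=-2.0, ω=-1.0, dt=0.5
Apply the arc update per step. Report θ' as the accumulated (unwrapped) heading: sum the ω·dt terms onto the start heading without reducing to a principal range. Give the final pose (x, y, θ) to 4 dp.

(6.1896, -1.7933, -2.5000)

step 1: θ'=-1.7500 (R=-0.7143) → pose (5.7028, -2.3416, -1.7500)
step 2: θ'=-1.7500 (straight) → pose (5.6137, -2.8336, -1.7500)
step 3: θ'=-1.7500 (straight) → pose (5.7920, -1.8496, -1.7500)
step 4: θ'=-2.0000 (R=-3.0000) → pose (5.5679, -2.5633, -2.0000)
step 5: θ'=-2.5000 (R=2.0000) → pose (6.1896, -1.7933, -2.5000)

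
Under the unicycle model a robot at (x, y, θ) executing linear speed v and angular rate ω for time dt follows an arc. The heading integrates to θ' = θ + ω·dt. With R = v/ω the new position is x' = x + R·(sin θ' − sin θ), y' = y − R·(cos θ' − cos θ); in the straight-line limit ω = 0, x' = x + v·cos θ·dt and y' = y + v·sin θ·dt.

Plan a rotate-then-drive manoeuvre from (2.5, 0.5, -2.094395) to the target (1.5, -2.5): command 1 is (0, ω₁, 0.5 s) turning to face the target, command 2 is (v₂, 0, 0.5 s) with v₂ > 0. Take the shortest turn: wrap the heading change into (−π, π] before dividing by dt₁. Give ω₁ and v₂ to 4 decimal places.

heading to target = atan2(-2.5−0.5, 1.5−2.5) = -1.8925
Δθ = wrap(-1.8925 − -2.0944) = 0.2018; ω₁ = Δθ/dt₁ = 0.4037
distance = √((1.5−2.5)² + (-2.5−0.5)²) = 3.1623; v₂ = distance/dt₂ = 6.3246

ω₁ = 0.4037, v₂ = 6.3246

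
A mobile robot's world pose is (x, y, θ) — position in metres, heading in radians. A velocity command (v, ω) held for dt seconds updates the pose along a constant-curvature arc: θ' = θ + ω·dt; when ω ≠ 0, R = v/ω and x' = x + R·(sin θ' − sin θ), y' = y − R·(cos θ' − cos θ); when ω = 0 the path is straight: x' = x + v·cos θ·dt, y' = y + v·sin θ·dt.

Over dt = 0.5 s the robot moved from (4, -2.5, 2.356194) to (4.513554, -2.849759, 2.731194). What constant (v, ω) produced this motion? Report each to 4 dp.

v = -1.2500, ω = 0.7500

Δθ = 2.731194 − 2.356194 = 0.375000
ω = Δθ/dt = 0.375000/0.5 = 0.7500
R = Δx/(sin θ' − sin θ) = -1.6667
v = R·ω = -1.6667·0.7500 = -1.2500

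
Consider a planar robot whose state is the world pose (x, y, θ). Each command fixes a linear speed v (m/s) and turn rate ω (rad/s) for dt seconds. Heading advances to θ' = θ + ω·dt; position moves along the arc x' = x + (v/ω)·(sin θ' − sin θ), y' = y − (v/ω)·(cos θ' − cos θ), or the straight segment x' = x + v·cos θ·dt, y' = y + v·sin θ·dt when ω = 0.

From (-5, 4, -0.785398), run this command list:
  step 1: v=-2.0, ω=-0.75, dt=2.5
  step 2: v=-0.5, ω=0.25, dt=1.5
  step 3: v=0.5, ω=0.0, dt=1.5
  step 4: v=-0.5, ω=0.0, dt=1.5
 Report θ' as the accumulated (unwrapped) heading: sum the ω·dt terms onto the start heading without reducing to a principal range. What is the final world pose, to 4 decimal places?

(-3.7636, 8.7117, -2.2854)

step 1: θ'=-2.6604 (R=2.6667) → pose (-4.3486, 8.2495, -2.6604)
step 2: θ'=-2.2854 (R=-2.0000) → pose (-3.7636, 8.7117, -2.2854)
step 3: θ'=-2.2854 (straight) → pose (-4.2551, 8.1452, -2.2854)
step 4: θ'=-2.2854 (straight) → pose (-3.7636, 8.7117, -2.2854)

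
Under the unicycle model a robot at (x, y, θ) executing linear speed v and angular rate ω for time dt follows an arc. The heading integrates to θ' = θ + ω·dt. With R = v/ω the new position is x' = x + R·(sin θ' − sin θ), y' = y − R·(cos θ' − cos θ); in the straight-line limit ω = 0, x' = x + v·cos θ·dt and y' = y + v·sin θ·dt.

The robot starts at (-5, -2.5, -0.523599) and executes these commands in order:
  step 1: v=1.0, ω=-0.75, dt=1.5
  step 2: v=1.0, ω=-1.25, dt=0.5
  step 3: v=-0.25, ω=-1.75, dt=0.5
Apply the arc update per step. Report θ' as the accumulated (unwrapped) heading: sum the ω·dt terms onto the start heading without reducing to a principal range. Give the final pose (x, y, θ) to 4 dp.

step 1: θ'=-1.6486 (R=-1.3333) → pose (-4.3374, -3.7583, -1.6486)
step 2: θ'=-2.2736 (R=-0.8000) → pose (-4.5245, -4.2132, -2.2736)
step 3: θ'=-3.1486 (R=0.1429) → pose (-4.4145, -4.1627, -3.1486)

(-4.4145, -4.1627, -3.1486)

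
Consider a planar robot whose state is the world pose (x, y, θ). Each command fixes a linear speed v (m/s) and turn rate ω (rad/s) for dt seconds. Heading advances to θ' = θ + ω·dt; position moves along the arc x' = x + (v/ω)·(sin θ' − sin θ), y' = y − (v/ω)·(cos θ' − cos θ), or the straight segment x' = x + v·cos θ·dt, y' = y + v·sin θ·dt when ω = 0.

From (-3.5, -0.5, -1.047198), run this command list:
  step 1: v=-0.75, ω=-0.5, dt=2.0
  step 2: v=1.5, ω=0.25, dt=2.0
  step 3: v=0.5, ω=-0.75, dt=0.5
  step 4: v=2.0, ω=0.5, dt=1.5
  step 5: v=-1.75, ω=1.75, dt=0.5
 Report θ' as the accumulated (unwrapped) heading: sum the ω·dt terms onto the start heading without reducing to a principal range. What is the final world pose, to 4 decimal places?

step 1: θ'=-2.0472 (R=1.5000) → pose (-3.5339, 0.9379, -2.0472)
step 2: θ'=-1.5472 (R=6.0000) → pose (-4.2004, -1.9552, -1.5472)
step 3: θ'=-1.9222 (R=-0.6667) → pose (-4.2409, -2.2004, -1.9222)
step 4: θ'=-1.1722 (R=4.0000) → pose (-4.1718, -5.1298, -1.1722)
step 5: θ'=-0.2972 (R=-1.0000) → pose (-4.8005, -4.5617, -0.2972)

(-4.8005, -4.5617, -0.2972)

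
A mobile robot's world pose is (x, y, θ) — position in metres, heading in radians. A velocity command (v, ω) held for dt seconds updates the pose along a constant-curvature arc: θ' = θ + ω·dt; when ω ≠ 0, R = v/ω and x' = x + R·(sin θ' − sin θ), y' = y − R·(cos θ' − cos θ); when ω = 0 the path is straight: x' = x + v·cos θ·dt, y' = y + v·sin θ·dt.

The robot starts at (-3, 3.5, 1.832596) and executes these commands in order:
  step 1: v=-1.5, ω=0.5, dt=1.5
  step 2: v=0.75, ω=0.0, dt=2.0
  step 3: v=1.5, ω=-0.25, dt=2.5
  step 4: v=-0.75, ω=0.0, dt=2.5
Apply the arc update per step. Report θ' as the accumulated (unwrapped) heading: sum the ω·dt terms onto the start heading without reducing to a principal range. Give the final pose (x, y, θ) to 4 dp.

(-4.6323, 3.6155, 1.9576)

step 1: θ'=2.5826 (R=-3.0000) → pose (-1.6932, 1.7331, 2.5826)
step 2: θ'=2.5826 (straight) → pose (-2.9649, 2.5286, 2.5826)
step 3: θ'=1.9576 (R=-6.0000) → pose (-5.3396, 5.3520, 1.9576)
step 4: θ'=1.9576 (straight) → pose (-4.6323, 3.6155, 1.9576)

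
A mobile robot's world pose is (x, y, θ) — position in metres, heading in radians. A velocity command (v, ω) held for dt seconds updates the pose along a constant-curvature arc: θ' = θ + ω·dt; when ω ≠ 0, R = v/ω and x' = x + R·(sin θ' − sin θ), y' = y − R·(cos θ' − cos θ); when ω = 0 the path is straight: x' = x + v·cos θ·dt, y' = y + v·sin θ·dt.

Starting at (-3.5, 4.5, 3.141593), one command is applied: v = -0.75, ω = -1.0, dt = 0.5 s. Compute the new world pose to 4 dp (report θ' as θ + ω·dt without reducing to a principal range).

θ' = 3.1416 + -1.0·0.5 = 2.6416
R = v/ω = -0.75/-1.0 = 0.7500
x' = -3.5 + 0.7500·(sin 2.6416 − sin 3.1416) = -3.1404
y' = 4.5 − 0.7500·(cos 2.6416 − cos 3.1416) = 4.4082

(-3.1404, 4.4082, 2.6416)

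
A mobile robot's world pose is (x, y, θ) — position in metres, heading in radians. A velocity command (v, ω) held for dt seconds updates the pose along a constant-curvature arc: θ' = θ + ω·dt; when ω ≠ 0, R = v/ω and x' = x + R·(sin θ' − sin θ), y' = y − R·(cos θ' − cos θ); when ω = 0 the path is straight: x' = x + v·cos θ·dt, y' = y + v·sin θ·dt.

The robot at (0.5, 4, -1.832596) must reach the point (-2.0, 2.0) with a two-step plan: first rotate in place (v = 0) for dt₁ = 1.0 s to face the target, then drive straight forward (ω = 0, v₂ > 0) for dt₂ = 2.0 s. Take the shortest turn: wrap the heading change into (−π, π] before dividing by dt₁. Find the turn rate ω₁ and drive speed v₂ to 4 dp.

ω₁ = -0.6343, v₂ = 1.6008

heading to target = atan2(2−4, -2−0.5) = -2.4669
Δθ = wrap(-2.4669 − -1.8326) = -0.6343; ω₁ = Δθ/dt₁ = -0.6343
distance = √((-2−0.5)² + (2−4)²) = 3.2016; v₂ = distance/dt₂ = 1.6008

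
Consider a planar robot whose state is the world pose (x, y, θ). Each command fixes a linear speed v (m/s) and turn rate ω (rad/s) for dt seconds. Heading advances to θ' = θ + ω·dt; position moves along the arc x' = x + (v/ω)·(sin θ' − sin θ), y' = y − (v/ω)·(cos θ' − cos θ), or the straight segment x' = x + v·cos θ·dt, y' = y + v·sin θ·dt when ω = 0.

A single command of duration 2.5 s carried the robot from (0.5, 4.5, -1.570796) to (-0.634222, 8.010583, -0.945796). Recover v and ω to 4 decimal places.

Δθ = -0.945796 − -1.570796 = 0.625000
ω = Δθ/dt = 0.625000/2.5 = 0.2500
R = −Δy/(cos θ' − cos θ) = -6.0000
v = R·ω = -6.0000·0.2500 = -1.5000

v = -1.5000, ω = 0.2500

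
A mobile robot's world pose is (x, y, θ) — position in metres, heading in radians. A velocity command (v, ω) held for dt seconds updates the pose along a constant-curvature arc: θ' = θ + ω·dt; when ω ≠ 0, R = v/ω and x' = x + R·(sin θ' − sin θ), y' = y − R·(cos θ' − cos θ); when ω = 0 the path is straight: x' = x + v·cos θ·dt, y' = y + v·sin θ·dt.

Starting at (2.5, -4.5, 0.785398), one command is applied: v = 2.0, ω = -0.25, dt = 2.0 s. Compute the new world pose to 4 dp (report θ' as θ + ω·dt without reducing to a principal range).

(5.9045, -2.4805, 0.2854)

θ' = 0.7854 + -0.25·2.0 = 0.2854
R = v/ω = 2.0/-0.25 = -8.0000
x' = 2.5 + -8.0000·(sin 0.2854 − sin 0.7854) = 5.9045
y' = -4.5 − -8.0000·(cos 0.2854 − cos 0.7854) = -2.4805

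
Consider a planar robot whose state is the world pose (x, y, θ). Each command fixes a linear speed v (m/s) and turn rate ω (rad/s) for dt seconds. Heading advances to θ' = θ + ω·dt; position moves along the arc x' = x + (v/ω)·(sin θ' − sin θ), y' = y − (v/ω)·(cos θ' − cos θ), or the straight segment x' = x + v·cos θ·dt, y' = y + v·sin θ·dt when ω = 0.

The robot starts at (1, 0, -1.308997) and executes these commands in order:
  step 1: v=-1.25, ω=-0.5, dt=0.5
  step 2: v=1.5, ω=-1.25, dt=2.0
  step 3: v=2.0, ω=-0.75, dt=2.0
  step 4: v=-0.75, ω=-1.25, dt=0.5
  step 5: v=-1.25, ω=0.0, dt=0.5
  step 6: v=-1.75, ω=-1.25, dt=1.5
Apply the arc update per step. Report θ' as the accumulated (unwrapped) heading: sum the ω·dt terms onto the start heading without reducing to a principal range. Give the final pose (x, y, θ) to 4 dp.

step 1: θ'=-1.5590 (R=2.5000) → pose (0.9150, 0.6175, -1.5590)
step 2: θ'=-4.0590 (R=-1.2000) → pose (-1.2378, -0.1261, -4.0590)
step 3: θ'=-5.5590 (R=-2.6667) → pose (-0.8871, 3.4924, -5.5590)
step 4: θ'=-6.1840 (R=0.6000) → pose (-1.2252, 3.3448, -6.1840)
step 5: θ'=-6.1840 (straight) → pose (-1.8471, 3.2829, -6.1840)
step 6: θ'=-8.0590 (R=1.4000) → pose (-3.3564, 4.9610, -8.0590)

(-3.3564, 4.9610, -8.0590)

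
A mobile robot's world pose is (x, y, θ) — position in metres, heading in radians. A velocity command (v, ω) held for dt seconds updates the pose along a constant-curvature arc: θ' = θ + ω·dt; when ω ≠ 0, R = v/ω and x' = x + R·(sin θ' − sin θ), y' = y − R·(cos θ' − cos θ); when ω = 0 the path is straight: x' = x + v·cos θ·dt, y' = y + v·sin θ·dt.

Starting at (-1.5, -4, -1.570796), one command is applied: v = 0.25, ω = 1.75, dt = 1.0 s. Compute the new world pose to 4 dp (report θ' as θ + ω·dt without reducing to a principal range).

θ' = -1.5708 + 1.75·1.0 = 0.1792
R = v/ω = 0.25/1.75 = 0.1429
x' = -1.5 + 0.1429·(sin 0.1792 − sin -1.5708) = -1.3317
y' = -4 − 0.1429·(cos 0.1792 − cos -1.5708) = -4.1406

(-1.3317, -4.1406, 0.1792)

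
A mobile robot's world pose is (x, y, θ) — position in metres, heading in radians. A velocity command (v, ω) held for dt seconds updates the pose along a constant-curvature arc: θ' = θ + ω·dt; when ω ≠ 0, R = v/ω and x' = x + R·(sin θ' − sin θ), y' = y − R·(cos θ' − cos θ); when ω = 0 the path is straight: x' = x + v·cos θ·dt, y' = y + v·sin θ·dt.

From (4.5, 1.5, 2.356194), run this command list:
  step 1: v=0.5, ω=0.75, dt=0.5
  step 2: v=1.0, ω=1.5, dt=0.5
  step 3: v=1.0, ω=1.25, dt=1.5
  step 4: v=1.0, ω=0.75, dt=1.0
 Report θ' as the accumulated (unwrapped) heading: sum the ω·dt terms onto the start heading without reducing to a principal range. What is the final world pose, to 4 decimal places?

step 1: θ'=2.7312 (R=0.6667) → pose (4.2946, 1.6399, 2.7312)
step 2: θ'=3.4812 (R=0.6667) → pose (3.8065, 1.6572, 3.4812)
step 3: θ'=5.3562 (R=0.8000) → pose (3.4332, 0.4227, 5.3562)
step 4: θ'=6.1062 (R=1.3333) → pose (4.2648, -0.0895, 6.1062)

(4.2648, -0.0895, 6.1062)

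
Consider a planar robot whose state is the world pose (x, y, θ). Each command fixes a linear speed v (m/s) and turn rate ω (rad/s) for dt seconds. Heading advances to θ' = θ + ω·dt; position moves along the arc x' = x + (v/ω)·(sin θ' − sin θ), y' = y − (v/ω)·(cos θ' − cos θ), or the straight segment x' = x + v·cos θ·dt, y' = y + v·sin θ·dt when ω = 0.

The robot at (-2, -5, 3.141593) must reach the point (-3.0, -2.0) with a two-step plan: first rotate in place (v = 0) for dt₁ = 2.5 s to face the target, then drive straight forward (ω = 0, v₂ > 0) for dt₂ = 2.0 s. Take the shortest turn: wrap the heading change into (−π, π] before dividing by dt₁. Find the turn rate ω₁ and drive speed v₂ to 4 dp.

ω₁ = -0.4996, v₂ = 1.5811

heading to target = atan2(-2−-5, -3−-2) = 1.8925
Δθ = wrap(1.8925 − 3.1416) = -1.2490; ω₁ = Δθ/dt₁ = -0.4996
distance = √((-3−-2)² + (-2−-5)²) = 3.1623; v₂ = distance/dt₂ = 1.5811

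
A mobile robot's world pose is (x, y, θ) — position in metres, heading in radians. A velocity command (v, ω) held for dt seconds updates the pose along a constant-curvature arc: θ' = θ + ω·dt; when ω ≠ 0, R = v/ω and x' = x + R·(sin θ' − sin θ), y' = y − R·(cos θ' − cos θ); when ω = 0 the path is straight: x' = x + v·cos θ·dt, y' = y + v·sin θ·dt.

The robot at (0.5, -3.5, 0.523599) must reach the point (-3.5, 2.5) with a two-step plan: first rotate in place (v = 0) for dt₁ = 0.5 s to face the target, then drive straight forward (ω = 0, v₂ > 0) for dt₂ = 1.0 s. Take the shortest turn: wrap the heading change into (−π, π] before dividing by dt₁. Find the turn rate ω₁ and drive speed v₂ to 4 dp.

ω₁ = 3.2704, v₂ = 7.2111

heading to target = atan2(2.5−-3.5, -3.5−0.5) = 2.1588
Δθ = wrap(2.1588 − 0.5236) = 1.6352; ω₁ = Δθ/dt₁ = 3.2704
distance = √((-3.5−0.5)² + (2.5−-3.5)²) = 7.2111; v₂ = distance/dt₂ = 7.2111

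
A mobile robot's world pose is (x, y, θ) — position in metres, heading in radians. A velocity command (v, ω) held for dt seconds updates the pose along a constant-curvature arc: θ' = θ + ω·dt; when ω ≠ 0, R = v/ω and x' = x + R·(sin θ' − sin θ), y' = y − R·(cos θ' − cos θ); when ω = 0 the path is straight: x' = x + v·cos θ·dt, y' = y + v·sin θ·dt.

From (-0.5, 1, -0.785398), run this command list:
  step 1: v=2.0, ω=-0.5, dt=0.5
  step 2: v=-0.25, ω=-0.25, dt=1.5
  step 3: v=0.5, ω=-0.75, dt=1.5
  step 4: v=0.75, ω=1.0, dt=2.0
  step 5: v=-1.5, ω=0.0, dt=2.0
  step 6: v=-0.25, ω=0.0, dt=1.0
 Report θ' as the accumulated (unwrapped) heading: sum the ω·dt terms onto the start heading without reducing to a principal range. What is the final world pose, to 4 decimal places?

(-3.0441, 0.3051, -0.5354)

step 1: θ'=-1.0354 (R=-4.0000) → pose (0.1118, 0.2123, -1.0354)
step 2: θ'=-1.4104 (R=1.0000) → pose (-0.0153, 0.5628, -1.4104)
step 3: θ'=-2.5354 (R=-0.6667) → pose (-0.2935, -0.0916, -2.5354)
step 4: θ'=-0.5354 (R=0.7500) → pose (-0.2489, -1.3530, -0.5354)
step 5: θ'=-0.5354 (straight) → pose (-2.8291, 0.1776, -0.5354)
step 6: θ'=-0.5354 (straight) → pose (-3.0441, 0.3051, -0.5354)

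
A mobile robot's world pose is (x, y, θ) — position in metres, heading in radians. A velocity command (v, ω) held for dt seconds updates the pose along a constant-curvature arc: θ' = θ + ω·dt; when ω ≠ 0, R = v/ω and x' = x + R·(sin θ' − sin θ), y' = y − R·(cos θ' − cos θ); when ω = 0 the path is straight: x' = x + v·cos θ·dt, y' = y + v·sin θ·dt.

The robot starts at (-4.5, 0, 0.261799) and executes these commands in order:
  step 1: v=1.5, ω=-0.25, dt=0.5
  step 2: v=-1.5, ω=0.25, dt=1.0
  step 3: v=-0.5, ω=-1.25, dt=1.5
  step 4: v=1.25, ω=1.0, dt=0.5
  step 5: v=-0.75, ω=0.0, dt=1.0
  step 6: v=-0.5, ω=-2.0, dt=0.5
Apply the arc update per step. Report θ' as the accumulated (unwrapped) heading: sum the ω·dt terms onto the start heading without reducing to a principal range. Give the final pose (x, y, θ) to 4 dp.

step 1: θ'=0.1368 (R=-6.0000) → pose (-3.7653, 0.1484, 0.1368)
step 2: θ'=0.3868 (R=-6.0000) → pose (-5.2104, -0.2388, 0.3868)
step 3: θ'=-1.4882 (R=0.4000) → pose (-5.7600, 0.0986, -1.4882)
step 4: θ'=-0.9882 (R=1.2500) → pose (-5.5580, -0.4860, -0.9882)
step 5: θ'=-0.9882 (straight) → pose (-5.9707, 0.1403, -0.9882)
step 6: θ'=-1.9882 (R=0.2500) → pose (-5.9904, 0.3792, -1.9882)

(-5.9904, 0.3792, -1.9882)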